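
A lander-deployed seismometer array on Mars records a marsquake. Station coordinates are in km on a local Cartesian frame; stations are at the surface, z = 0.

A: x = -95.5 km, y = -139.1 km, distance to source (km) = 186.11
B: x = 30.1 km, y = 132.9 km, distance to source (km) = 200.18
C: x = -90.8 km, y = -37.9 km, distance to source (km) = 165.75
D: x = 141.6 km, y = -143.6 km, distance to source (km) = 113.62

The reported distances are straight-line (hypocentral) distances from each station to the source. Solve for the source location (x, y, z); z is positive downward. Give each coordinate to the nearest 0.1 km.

x ≈ 70.4 km, y ≈ -60.7 km, depth ≈ 31.1 km

Each station gives a sphere (x−x_i)² + (y−y_i)² + z² = d_i² (stations at z=0).
Subtracting the A sphere from B and C: z² cancels, leaving linear equations in x and y:
251.2 x + 544.0 y = -15335.74
9.4 x + 202.4 y = -11624.14
Solving: x ≈ 70.405, y ≈ -60.701 km (keep extra digits for the depth step; rounded: 70.4, -60.7).
Then from the A sphere: z² = 186.11² − (x + 95.5)² − (y + 139.1)² with x = 70.405, y = -60.701, so z ≈ 31.082 ≈ 31.1 km.
Check against D (with the unrounded solution): distance 113.61 ≈ 113.62 km. ✓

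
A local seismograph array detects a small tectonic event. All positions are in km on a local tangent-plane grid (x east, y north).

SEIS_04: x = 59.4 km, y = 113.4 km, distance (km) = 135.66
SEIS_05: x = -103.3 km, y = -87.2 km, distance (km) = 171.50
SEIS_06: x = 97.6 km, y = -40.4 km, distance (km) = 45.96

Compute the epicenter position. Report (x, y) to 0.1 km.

Circle about each station: (x − 59.4)² + (y − 113.4)² = 135.66²; (x + 103.3)² + (y + 87.2)² = 171.50²; (x − 97.6)² + (y + 40.4)² = 45.96².
Subtracting pairs of circle equations eliminates x²+y² and gives linear equations (the radical axes):
-325.4 x − 401.2 y = -9121.80
76.4 x − 307.6 y = 11061.31
Solving the 2×2 system: x ≈ 55.4, y ≈ -22.2 km.

(55.4, -22.2)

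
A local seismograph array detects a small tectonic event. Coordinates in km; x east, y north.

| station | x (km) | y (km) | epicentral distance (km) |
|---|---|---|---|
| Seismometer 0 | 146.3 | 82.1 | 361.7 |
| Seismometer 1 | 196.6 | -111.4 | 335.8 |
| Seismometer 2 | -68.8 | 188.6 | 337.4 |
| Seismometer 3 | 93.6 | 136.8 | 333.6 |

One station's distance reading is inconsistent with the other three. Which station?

Seismometer 3

Solve using three stations at a time. Using Seismometer 0, Seismometer 1, Seismometer 2 (subtract circle equations pairwise → linear system) gives (x, y) ≈ (-137.9, -141.8).
Distances from that point to each station vs reported:
  Seismometer 0: calculated 361.8 vs reported 361.7 → residual 0.1 km
  Seismometer 1: calculated 335.9 vs reported 335.8 → residual 0.1 km
  Seismometer 2: calculated 337.5 vs reported 337.4 → residual 0.1 km
  Seismometer 3: calculated 362.2 vs reported 333.6 → residual 28.6 km
Seismometer 0, Seismometer 1, Seismometer 2 are mutually consistent (residuals ≈ 0); Seismometer 3 is off by 28.6 km.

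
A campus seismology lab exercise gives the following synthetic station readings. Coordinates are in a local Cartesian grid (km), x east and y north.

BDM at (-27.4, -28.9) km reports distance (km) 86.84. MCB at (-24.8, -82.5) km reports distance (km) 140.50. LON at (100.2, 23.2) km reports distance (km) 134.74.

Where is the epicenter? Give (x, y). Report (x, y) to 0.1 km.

Circle about each station: (x + 27.4)² + (y + 28.9)² = 86.84²; (x + 24.8)² + (y + 82.5)² = 140.50²; (x − 100.2)² + (y − 23.2)² = 134.74².
Subtracting the BDM equation from the MCB and LON equations removes the quadratic terms:
5.2 x − 107.2 y = -6363.74
255.2 x + 104.2 y = -1621.37
Solving the 2×2 system: x ≈ -30.0, y ≈ 57.9 km.

-30.0 km east, 57.9 km north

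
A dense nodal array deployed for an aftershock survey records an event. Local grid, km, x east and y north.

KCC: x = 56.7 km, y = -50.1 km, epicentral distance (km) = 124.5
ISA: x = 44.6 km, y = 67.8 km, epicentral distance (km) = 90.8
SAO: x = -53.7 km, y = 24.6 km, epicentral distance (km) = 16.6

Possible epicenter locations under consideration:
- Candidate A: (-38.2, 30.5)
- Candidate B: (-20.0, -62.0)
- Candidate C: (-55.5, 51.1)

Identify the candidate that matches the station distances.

For each candidate, compare |candidate − station| to the reported distance:
Candidate A: residuals KCC 0.0, ISA 0.0, SAO 0.0 → max 0.0 km
Candidate B: residuals KCC 46.9, ISA 54.2, SAO 76.3 → max 76.3 km
Candidate C: residuals KCC 26.6, ISA 10.7, SAO 10.0 → max 26.6 km
Only Candidate A has all residuals ≈ 0.

Candidate A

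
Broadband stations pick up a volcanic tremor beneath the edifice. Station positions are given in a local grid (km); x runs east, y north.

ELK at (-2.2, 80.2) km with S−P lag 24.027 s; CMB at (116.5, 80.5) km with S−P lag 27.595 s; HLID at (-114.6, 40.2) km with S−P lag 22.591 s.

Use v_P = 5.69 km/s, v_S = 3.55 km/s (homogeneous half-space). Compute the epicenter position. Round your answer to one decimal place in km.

x ≈ -11.4 km, y ≈ -146.4 km

Distance from S−P lag: d = Δt · v_P v_S / (v_P − v_S) = Δt · (5.69·3.55)/(5.69−3.55) ≈ 9.4390·Δt.
So d_ELK = 226.79, d_CMB = 260.47, d_HLID = 213.24 km.
Circle about each station: (x + 2.2)² + (y − 80.2)² = 226.79²; (x − 116.5)² + (y − 80.5)² = 260.47²; (x + 114.6)² + (y − 40.2)² = 213.24².
Subtracting pairs of circle equations eliminates x²+y² and gives linear equations (the radical axes):
237.4 x + 0.6 y = -2795.30
-224.8 x − 80.0 y = 14274.73
Solving the 2×2 system: x ≈ -11.4, y ≈ -146.4 km.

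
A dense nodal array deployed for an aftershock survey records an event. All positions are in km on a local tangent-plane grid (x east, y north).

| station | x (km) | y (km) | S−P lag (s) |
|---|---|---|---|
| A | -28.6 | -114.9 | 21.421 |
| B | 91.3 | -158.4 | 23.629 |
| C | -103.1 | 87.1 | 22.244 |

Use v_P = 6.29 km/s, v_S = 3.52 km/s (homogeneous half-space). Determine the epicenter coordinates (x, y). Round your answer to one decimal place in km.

64.8 km east, 28.6 km north

Distance from S−P lag: d = Δt · v_P v_S / (v_P − v_S) = Δt · (6.29·3.52)/(6.29−3.52) ≈ 7.9931·Δt.
So d_A = 171.22, d_B = 188.87, d_C = 177.80 km.
Circle about each station: (x + 28.6)² + (y + 114.9)² = 171.22²; (x − 91.3)² + (y + 158.4)² = 188.87²; (x + 103.1)² + (y − 87.1)² = 177.80².
Subtracting pairs of circle equations eliminates x²+y² and gives linear equations (the radical axes):
239.8 x − 87.0 y = 13050.69
-149.0 x + 404.0 y = 1899.50
Solving the 2×2 system: x ≈ 64.8, y ≈ 28.6 km.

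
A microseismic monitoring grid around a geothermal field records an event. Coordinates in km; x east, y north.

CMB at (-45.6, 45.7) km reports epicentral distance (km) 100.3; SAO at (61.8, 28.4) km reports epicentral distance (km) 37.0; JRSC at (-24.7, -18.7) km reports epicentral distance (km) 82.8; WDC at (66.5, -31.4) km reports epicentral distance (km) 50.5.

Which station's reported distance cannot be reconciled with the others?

Solve using three stations at a time. Using CMB, JRSC, WDC (subtract circle equations pairwise → linear system) gives (x, y) ≈ (50.3, 16.3).
Distances from that point to each station vs reported:
  CMB: calculated 100.3 vs reported 100.3 → residual 0.0 km
  SAO: calculated 16.7 vs reported 37.0 → residual 20.3 km
  JRSC: calculated 82.8 vs reported 82.8 → residual 0.0 km
  WDC: calculated 50.4 vs reported 50.5 → residual 0.1 km
CMB, JRSC, WDC are mutually consistent (residuals ≈ 0); SAO is off by 20.3 km.

SAO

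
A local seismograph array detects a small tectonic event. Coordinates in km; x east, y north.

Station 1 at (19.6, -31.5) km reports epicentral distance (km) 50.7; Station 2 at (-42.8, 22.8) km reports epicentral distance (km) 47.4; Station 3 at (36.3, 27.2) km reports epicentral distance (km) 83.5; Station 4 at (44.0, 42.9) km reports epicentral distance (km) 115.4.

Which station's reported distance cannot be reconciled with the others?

Solve using three stations at a time. Using Station 1, Station 2, Station 3 (subtract circle equations pairwise → linear system) gives (x, y) ≈ (-30.4, -23.0).
Distances from that point to each station vs reported:
  Station 1: calculated 50.8 vs reported 50.7 → residual 0.1 km
  Station 2: calculated 47.5 vs reported 47.4 → residual 0.1 km
  Station 3: calculated 83.5 vs reported 83.5 → residual 0.0 km
  Station 4: calculated 99.4 vs reported 115.4 → residual 16.0 km
Station 1, Station 2, Station 3 are mutually consistent (residuals ≈ 0); Station 4 is off by 16.0 km.

Station 4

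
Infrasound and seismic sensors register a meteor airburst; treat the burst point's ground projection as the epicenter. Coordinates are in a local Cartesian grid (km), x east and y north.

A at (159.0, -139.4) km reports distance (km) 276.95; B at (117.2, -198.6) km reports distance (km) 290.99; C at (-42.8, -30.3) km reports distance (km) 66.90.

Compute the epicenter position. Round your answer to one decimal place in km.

-55.9 km east, 35.3 km north

Circle about each station: (x − 159.0)² + (y + 139.4)² = 276.95²; (x − 117.2)² + (y + 198.6)² = 290.99²; (x + 42.8)² + (y + 30.3)² = 66.90².
Subtracting the A equation from the B and C equations removes the quadratic terms:
-83.6 x − 118.4 y = 490.56
-403.6 x + 218.2 y = 30262.26
Solving the 2×2 system: x ≈ -55.9, y ≈ 35.3 km.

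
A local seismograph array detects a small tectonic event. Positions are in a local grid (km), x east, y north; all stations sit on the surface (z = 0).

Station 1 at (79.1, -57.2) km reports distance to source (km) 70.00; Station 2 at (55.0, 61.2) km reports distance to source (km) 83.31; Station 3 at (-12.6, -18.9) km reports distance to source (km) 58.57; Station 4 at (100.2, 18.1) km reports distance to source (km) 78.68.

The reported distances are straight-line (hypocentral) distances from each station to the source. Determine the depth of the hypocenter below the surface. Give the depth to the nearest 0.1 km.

Each station gives a sphere (x−x_i)² + (y−y_i)² + z² = d_i² (stations at z=0).
Subtracting the Station 1 sphere from Station 2 and Station 3: z² cancels, leaving linear equations in x and y:
-48.2 x + 236.8 y = -4798.77
-183.4 x + 76.6 y = -7543.12
Solving: x ≈ 35.700, y ≈ -12.998 km (keep extra digits for the depth step; rounded: 35.7, -13.0).
Then from the Station 1 sphere: z² = 70.00² − (x − 79.1)² − (y + 57.2)² with x = 35.700, y = -12.998, so z ≈ 32.598 ≈ 32.6 km.

z ≈ 32.6 km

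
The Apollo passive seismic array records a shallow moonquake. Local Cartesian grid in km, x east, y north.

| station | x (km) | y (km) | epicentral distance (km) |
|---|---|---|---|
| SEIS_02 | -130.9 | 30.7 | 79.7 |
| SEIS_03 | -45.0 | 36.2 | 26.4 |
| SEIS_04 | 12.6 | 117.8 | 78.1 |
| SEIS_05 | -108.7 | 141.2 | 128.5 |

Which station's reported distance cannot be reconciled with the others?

Solve using three stations at a time. Using SEIS_03, SEIS_04, SEIS_05 (subtract circle equations pairwise → linear system) gives (x, y) ≈ (-21.0, 47.3).
Distances from that point to each station vs reported:
  SEIS_02: calculated 111.2 vs reported 79.7 → residual 31.5 km
  SEIS_03: calculated 26.4 vs reported 26.4 → residual 0.0 km
  SEIS_04: calculated 78.1 vs reported 78.1 → residual 0.0 km
  SEIS_05: calculated 128.5 vs reported 128.5 → residual 0.0 km
SEIS_03, SEIS_04, SEIS_05 are mutually consistent (residuals ≈ 0); SEIS_02 is off by 31.5 km.

SEIS_02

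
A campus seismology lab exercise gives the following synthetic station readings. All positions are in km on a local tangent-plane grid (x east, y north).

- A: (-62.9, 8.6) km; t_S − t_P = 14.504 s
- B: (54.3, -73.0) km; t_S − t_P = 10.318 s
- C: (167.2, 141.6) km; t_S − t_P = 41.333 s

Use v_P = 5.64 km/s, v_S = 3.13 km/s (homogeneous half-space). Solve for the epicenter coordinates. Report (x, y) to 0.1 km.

x ≈ -17.6 km, y ≈ -82.8 km

Distance from S−P lag: d = Δt · v_P v_S / (v_P − v_S) = Δt · (5.64·3.13)/(5.64−3.13) ≈ 7.0331·Δt.
So d_A = 102.01, d_B = 72.57, d_C = 290.70 km.
Circle about each station: (x + 62.9)² + (y − 8.6)² = 102.01²; (x − 54.3)² + (y + 73.0)² = 72.57²; (x − 167.2)² + (y − 141.6)² = 290.70².
Subtracting the A equation from the B and C equations removes the quadratic terms:
234.4 x − 163.2 y = 9386.76
460.2 x + 266.0 y = -30124.42
Solving the 2×2 system: x ≈ -17.6, y ≈ -82.8 km.
Check against A (with the unrounded x, y): √((x + 62.9)²+(y − 8.6)²) = 102.01 ≈ 102.01 km. ✓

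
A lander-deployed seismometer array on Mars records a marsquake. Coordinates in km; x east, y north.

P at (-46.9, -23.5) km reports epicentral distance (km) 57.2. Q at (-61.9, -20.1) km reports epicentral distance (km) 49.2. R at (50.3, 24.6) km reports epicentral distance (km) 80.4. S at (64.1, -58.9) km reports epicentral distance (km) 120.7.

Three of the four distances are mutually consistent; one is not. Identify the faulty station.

Solve using three stations at a time. Using Q, R, S (subtract circle equations pairwise → linear system) gives (x, y) ≈ (-29.7, 17.0).
Distances from that point to each station vs reported:
  P: calculated 44.0 vs reported 57.2 → residual 13.2 km
  Q: calculated 49.1 vs reported 49.2 → residual 0.1 km
  R: calculated 80.4 vs reported 80.4 → residual 0.0 km
  S: calculated 120.7 vs reported 120.7 → residual 0.0 km
Q, R, S are mutually consistent (residuals ≈ 0); P is off by 13.2 km.

P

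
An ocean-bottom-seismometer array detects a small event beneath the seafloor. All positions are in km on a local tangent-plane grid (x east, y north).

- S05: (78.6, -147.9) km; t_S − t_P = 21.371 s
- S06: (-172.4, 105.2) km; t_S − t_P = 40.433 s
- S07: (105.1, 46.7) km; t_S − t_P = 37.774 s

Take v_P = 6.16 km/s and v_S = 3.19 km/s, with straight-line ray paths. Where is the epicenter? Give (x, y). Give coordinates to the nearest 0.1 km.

(-62.5, -138.7)

Distance from S−P lag: d = Δt · v_P v_S / (v_P − v_S) = Δt · (6.16·3.19)/(6.16−3.19) ≈ 6.6163·Δt.
So d_S05 = 141.40, d_S06 = 267.52, d_S07 = 249.92 km.
Circle about each station: (x − 78.6)² + (y + 147.9)² = 141.40²; (x + 172.4)² + (y − 105.2)² = 267.52²; (x − 105.1)² + (y − 46.7)² = 249.92².
Subtracting the S05 equation from the S06 and S07 equations removes the quadratic terms:
-502.0 x + 506.2 y = -38836.56
53.0 x + 389.2 y = -57291.52
Solving the 2×2 system: x ≈ -62.5, y ≈ -138.7 km.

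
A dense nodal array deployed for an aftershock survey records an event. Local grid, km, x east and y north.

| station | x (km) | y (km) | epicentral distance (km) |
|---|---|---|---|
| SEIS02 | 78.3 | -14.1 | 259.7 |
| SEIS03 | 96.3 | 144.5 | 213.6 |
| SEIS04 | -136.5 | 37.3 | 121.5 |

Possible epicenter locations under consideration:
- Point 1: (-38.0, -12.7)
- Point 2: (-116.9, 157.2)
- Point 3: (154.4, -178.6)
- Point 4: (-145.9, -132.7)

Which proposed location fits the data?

For each candidate, compare |candidate − station| to the reported distance:
Point 1: residuals SEIS02 143.4, SEIS03 6.8, SEIS04 11.0 → max 143.4 km
Point 2: residuals SEIS02 0.0, SEIS03 0.0, SEIS04 0.0 → max 0.0 km
Point 3: residuals SEIS02 78.5, SEIS03 114.7, SEIS04 240.8 → max 240.8 km
Point 4: residuals SEIS02 6.1, SEIS03 154.5, SEIS04 48.8 → max 154.5 km
Only Point 2 has all residuals ≈ 0.

Point 2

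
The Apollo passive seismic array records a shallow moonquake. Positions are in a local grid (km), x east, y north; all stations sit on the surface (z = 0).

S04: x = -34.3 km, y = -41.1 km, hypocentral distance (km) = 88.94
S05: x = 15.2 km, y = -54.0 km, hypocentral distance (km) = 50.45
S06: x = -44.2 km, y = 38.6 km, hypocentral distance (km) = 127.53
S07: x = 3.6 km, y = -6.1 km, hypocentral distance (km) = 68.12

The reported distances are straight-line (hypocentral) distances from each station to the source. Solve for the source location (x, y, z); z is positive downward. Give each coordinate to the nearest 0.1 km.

Each station gives a sphere (x−x_i)² + (y−y_i)² + z² = d_i² (stations at z=0).
Subtracting the S04 sphere from S05 and S06: z² cancels, leaving linear equations in x and y:
99.0 x − 25.8 y = 5646.46
-19.8 x + 159.4 y = -7775.68
Solving: x ≈ 45.805, y ≈ -43.091 km (keep extra digits for the depth step; rounded: 45.8, -43.1).
Then from the S04 sphere: z² = 88.94² − (x + 34.3)² − (y + 41.1)² with x = 45.805, y = -43.091, so z ≈ 38.595 ≈ 38.6 km.

(45.8, -43.1, 38.6)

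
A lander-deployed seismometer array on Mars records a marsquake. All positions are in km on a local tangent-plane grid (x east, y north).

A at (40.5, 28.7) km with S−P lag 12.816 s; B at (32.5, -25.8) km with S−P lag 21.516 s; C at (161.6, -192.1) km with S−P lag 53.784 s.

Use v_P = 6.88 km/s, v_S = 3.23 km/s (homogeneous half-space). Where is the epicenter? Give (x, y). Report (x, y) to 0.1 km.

Distance from S−P lag: d = Δt · v_P v_S / (v_P − v_S) = Δt · (6.88·3.23)/(6.88−3.23) ≈ 6.0883·Δt.
So d_A = 78.03, d_B = 131.00, d_C = 327.45 km.
Circle about each station: (x − 40.5)² + (y − 28.7)² = 78.03²; (x − 32.5)² + (y + 25.8)² = 131.00²; (x − 161.6)² + (y + 192.1)² = 327.45².
Subtracting the A equation from the B and C equations removes the quadratic terms:
-16.0 x − 109.0 y = -11814.37
242.2 x − 441.6 y = -40581.79
Solving the 2×2 system: x ≈ 23.7, y ≈ 104.9 km.

x ≈ 23.7 km, y ≈ 104.9 km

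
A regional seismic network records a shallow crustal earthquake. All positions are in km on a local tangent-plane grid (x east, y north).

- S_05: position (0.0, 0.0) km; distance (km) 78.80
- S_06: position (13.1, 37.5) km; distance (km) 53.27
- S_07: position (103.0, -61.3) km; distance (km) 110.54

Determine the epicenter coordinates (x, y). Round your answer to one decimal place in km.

Circle about each station: x² + y² = 78.80²; (x − 13.1)² + (y − 37.5)² = 53.27²; (x − 103.0)² + (y + 61.3)² = 110.54².
Subtracting the S_05 equation from the S_06 and S_07 equations removes the quadratic terms:
26.2 x + 75.0 y = 4949.61
206.0 x − 122.6 y = 8357.04
Solving the 2×2 system: x ≈ 66.1, y ≈ 42.9 km.

x ≈ 66.1 km, y ≈ 42.9 km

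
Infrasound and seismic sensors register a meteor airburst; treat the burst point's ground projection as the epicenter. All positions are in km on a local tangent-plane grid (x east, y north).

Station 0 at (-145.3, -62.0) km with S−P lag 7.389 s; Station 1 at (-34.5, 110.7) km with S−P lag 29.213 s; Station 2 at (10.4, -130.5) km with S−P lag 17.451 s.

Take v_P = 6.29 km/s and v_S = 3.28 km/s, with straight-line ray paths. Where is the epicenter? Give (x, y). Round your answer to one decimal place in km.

-97.7 km east, -79.3 km north

Distance from S−P lag: d = Δt · v_P v_S / (v_P − v_S) = Δt · (6.29·3.28)/(6.29−3.28) ≈ 6.8542·Δt.
So d_Station 0 = 50.65, d_Station 1 = 200.23, d_Station 2 = 119.61 km.
Circle about each station: (x + 145.3)² + (y + 62.0)² = 50.65²; (x + 34.5)² + (y − 110.7)² = 200.23²; (x − 10.4)² + (y + 130.5)² = 119.61².
Subtracting the Station 0 equation from the Station 1 and Station 2 equations removes the quadratic terms:
221.6 x + 345.4 y = -49037.98
311.4 x − 137.0 y = -19558.81
Solving the 2×2 system: x ≈ -97.7, y ≈ -79.3 km.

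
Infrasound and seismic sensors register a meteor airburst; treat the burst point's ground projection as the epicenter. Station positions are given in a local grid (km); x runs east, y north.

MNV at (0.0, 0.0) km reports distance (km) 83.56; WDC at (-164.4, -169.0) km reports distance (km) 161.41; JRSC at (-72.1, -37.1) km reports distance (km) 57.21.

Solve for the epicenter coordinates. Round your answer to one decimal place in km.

-31.5 km east, -77.4 km north

Circle about each station: x² + y² = 83.56²; (x + 164.4)² + (y + 169.0)² = 161.41²; (x + 72.1)² + (y + 37.1)² = 57.21².
Subtracting pairs of circle equations eliminates x²+y² and gives linear equations (the radical axes):
-328.8 x − 338.0 y = 36517.45
-144.2 x − 74.2 y = 10284.11
Solving the 2×2 system: x ≈ -31.5, y ≈ -77.4 km.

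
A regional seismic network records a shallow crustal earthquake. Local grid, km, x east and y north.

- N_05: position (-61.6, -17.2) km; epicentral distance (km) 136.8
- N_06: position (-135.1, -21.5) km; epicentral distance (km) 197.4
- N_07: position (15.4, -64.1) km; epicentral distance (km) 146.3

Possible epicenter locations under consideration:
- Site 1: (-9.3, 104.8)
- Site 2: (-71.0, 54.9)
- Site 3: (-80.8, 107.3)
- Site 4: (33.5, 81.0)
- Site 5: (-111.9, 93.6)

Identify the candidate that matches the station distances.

For each candidate, compare |candidate − station| to the reported distance:
Site 1: residuals N_05 4.1, N_06 19.1, N_07 24.4 → max 24.4 km
Site 2: residuals N_05 64.1, N_06 97.7, N_07 0.8 → max 97.7 km
Site 3: residuals N_05 10.8, N_06 57.6, N_07 50.3 → max 57.6 km
Site 4: residuals N_05 0.1, N_06 0.1, N_07 0.1 → max 0.1 km
Site 5: residuals N_05 15.1, N_06 80.0, N_07 56.4 → max 80.0 km
Only Site 4 has all residuals ≈ 0.

Site 4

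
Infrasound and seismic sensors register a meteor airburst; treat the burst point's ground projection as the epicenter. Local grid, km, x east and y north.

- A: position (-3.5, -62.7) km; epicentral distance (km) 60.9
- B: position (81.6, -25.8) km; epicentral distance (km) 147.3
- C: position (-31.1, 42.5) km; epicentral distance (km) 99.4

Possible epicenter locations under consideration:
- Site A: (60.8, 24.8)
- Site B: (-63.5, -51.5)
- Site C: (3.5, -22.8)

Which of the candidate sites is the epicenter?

Site B

For each candidate, compare |candidate − station| to the reported distance:
Site A: residuals A 47.7, B 92.6, C 5.8 → max 92.6 km
Site B: residuals A 0.1, B 0.1, C 0.0 → max 0.1 km
Site C: residuals A 20.4, B 69.1, C 25.5 → max 69.1 km
Only Site B has all residuals ≈ 0.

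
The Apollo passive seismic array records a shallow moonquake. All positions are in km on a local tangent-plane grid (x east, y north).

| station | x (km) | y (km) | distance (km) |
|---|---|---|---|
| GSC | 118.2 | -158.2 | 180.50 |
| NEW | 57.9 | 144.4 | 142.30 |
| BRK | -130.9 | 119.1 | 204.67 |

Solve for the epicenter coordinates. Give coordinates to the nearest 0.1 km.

(38.0, 3.5)

Circle about each station: (x − 118.2)² + (y + 158.2)² = 180.50²; (x − 57.9)² + (y − 144.4)² = 142.30²; (x + 130.9)² + (y − 119.1)² = 204.67².
Subtracting pairs of circle equations eliminates x²+y² and gives linear equations (the radical axes):
-120.6 x + 605.2 y = -2463.75
-498.2 x + 554.6 y = -16988.42
Solving the 2×2 system: x ≈ 38.0, y ≈ 3.5 km.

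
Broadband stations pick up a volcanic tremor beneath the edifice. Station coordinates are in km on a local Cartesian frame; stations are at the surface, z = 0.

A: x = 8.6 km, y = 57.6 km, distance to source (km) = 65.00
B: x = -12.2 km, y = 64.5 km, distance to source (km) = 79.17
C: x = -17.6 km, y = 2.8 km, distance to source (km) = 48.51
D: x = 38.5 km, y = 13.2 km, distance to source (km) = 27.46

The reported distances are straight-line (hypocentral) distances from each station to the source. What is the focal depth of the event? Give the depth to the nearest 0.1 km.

Each station gives a sphere (x−x_i)² + (y−y_i)² + z² = d_i² (stations at z=0).
Subtracting the A sphere from B and C: z² cancels, leaving linear equations in x and y:
-41.6 x + 13.8 y = -1125.52
-52.4 x − 109.6 y = -1202.34
Solving: x ≈ 26.493, y ≈ -1.696 km (keep extra digits for the depth step; rounded: 26.5, -1.7).
Then from the A sphere: z² = 65.00² − (x − 8.6)² − (y − 57.6)² with x = 26.493, y = -1.696, so z ≈ 19.719 ≈ 19.7 km.

depth ≈ 19.7 km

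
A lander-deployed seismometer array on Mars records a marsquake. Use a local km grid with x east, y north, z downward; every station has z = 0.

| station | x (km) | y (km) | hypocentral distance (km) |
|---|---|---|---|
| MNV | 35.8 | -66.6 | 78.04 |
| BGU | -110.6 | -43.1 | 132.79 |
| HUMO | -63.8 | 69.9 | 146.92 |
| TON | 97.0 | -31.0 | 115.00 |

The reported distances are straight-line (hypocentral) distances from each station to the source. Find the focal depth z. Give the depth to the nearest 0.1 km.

66.9 km

Each station gives a sphere (x−x_i)² + (y−y_i)² + z² = d_i² (stations at z=0).
Subtracting the MNV sphere from BGU and HUMO: z² cancels, leaving linear equations in x and y:
-292.8 x + 47.0 y = -3170.17
-199.2 x + 273.0 y = -12255.99
Solving: x ≈ 4.101, y ≈ -41.901 km (keep extra digits for the depth step; rounded: 4.1, -41.9).
Then from the MNV sphere: z² = 78.04² − (x − 35.8)² − (y + 66.6)² with x = 4.101, y = -41.901, so z ≈ 66.898 ≈ 66.9 km.
Check against TON (with the unrounded solution): distance 115.00 ≈ 115.00 km. ✓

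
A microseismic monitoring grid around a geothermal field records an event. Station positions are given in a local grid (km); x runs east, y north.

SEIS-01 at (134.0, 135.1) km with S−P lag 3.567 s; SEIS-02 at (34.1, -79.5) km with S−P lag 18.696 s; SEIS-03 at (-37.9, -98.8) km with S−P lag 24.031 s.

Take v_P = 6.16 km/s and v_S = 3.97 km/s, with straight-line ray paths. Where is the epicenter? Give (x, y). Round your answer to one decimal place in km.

145.6 km east, 97.0 km north

Distance from S−P lag: d = Δt · v_P v_S / (v_P − v_S) = Δt · (6.16·3.97)/(6.16−3.97) ≈ 11.1668·Δt.
So d_SEIS-01 = 39.83, d_SEIS-02 = 208.77, d_SEIS-03 = 268.35 km.
Circle about each station: (x − 134.0)² + (y − 135.1)² = 39.83²; (x − 34.1)² + (y + 79.5)² = 208.77²; (x + 37.9)² + (y + 98.8)² = 268.35².
Subtracting the SEIS-01 equation from the SEIS-02 and SEIS-03 equations removes the quadratic terms:
-199.8 x − 429.2 y = -70723.43
-343.8 x − 467.8 y = -95435.45
Solving the 2×2 system: x ≈ 145.6, y ≈ 97.0 km.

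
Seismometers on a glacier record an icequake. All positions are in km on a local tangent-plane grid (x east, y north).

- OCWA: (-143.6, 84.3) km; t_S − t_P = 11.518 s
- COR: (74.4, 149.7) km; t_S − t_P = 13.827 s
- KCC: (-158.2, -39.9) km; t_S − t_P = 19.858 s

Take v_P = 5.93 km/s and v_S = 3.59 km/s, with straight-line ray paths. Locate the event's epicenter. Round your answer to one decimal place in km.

(-39.5, 96.3)

Distance from S−P lag: d = Δt · v_P v_S / (v_P − v_S) = Δt · (5.93·3.59)/(5.93−3.59) ≈ 9.0977·Δt.
So d_OCWA = 104.79, d_COR = 125.79, d_KCC = 180.66 km.
Circle about each station: (x + 143.6)² + (y − 84.3)² = 104.79²; (x − 74.4)² + (y − 149.7)² = 125.79²; (x + 158.2)² + (y + 39.9)² = 180.66².
Subtracting pairs of circle equations eliminates x²+y² and gives linear equations (the radical axes):
436.0 x + 130.8 y = -4624.18
-29.2 x − 248.4 y = -22765.29
Solving the 2×2 system: x ≈ -39.5, y ≈ 96.3 km.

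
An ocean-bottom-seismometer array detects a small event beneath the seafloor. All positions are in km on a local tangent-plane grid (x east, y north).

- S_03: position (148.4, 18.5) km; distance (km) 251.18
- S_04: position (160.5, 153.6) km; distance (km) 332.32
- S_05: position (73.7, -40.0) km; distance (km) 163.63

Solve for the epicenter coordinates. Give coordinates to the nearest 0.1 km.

Circle about each station: (x − 148.4)² + (y − 18.5)² = 251.18²; (x − 160.5)² + (y − 153.6)² = 332.32²; (x − 73.7)² + (y + 40.0)² = 163.63².
Subtracting pairs of circle equations eliminates x²+y² and gives linear equations (the radical axes):
24.2 x + 270.2 y = -20356.79
-149.4 x − 117.0 y = 20983.50
Solving the 2×2 system: x ≈ -87.6, y ≈ -67.5 km.

-87.6 km east, -67.5 km north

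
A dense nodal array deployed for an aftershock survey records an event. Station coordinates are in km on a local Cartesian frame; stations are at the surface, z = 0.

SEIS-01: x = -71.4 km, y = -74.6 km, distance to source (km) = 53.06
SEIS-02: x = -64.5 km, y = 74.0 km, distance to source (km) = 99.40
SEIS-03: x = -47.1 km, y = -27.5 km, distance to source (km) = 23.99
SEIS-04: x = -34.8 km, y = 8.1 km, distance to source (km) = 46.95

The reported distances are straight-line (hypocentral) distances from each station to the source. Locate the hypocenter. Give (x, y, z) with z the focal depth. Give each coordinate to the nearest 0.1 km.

x ≈ -65.2 km, y ≈ -24.2 km, depth ≈ 15.4 km

Each station gives a sphere (x−x_i)² + (y−y_i)² + z² = d_i² (stations at z=0).
Subtracting the SEIS-01 sphere from SEIS-02 and SEIS-03: z² cancels, leaving linear equations in x and y:
13.8 x + 297.2 y = -8091.87
48.6 x + 94.2 y = -5448.62
Solving: x ≈ -65.207, y ≈ -24.199 km (keep extra digits for the depth step; rounded: -65.2, -24.2).
Then from the SEIS-01 sphere: z² = 53.06² − (x + 71.4)² − (y + 74.6)² with x = -65.207, y = -24.199, so z ≈ 15.387 ≈ 15.4 km.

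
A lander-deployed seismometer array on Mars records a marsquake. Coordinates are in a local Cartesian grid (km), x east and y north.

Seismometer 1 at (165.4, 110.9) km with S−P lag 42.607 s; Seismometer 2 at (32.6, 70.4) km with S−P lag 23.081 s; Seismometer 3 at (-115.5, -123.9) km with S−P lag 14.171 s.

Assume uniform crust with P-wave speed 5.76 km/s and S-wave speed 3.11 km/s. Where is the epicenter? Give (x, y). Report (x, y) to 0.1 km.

Distance from S−P lag: d = Δt · v_P v_S / (v_P − v_S) = Δt · (5.76·3.11)/(5.76−3.11) ≈ 6.7598·Δt.
So d_Seismometer 1 = 288.02, d_Seismometer 2 = 156.02, d_Seismometer 3 = 95.79 km.
Circle about each station: (x − 165.4)² + (y − 110.9)² = 288.02²; (x − 32.6)² + (y − 70.4)² = 156.02²; (x + 115.5)² + (y + 123.9)² = 95.79².
Subtracting the Seismometer 1 equation from the Seismometer 2 and Seismometer 3 equations removes the quadratic terms:
-265.6 x − 81.0 y = 24976.23
-561.8 x − 469.6 y = 62815.29
Solving the 2×2 system: x ≈ -83.8, y ≈ -33.5 km.

(-83.8, -33.5)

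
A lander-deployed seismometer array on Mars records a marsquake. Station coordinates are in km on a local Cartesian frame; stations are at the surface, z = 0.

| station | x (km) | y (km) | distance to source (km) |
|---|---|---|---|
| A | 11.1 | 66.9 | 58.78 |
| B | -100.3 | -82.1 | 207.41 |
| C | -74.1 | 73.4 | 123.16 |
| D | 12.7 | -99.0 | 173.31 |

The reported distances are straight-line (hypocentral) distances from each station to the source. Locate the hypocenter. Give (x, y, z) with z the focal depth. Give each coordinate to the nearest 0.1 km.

x ≈ 36.8 km, y ≈ 64.3 km, depth ≈ 52.8 km

Each station gives a sphere (x−x_i)² + (y−y_i)² + z² = d_i² (stations at z=0).
Subtracting the A sphere from B and C: z² cancels, leaving linear equations in x and y:
-222.8 x − 298.0 y = -27362.14
-170.4 x + 13.0 y = -5433.75
Solving: x ≈ 36.794, y ≈ 64.310 km (keep extra digits for the depth step; rounded: 36.8, 64.3).
Then from the A sphere: z² = 58.78² − (x − 11.1)² − (y − 66.9)² with x = 36.794, y = 64.310, so z ≈ 52.803 ≈ 52.8 km.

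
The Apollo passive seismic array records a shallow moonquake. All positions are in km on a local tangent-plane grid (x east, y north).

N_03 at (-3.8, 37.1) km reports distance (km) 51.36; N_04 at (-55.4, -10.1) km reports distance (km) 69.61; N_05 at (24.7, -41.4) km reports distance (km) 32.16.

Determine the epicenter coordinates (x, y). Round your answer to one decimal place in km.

Circle about each station: (x + 3.8)² + (y − 37.1)² = 51.36²; (x + 55.4)² + (y + 10.1)² = 69.61²; (x − 24.7)² + (y + 41.4)² = 32.16².
Subtracting pairs of circle equations eliminates x²+y² and gives linear equations (the radical axes):
-103.2 x − 94.4 y = -427.38
57.0 x − 157.0 y = 2536.78
Solving the 2×2 system: x ≈ 14.2, y ≈ -11.0 km.
Check against N_03 (with the unrounded x, y): √((x + 3.8)²+(y − 37.1)²) = 51.36 ≈ 51.36 km. ✓

(14.2, -11.0)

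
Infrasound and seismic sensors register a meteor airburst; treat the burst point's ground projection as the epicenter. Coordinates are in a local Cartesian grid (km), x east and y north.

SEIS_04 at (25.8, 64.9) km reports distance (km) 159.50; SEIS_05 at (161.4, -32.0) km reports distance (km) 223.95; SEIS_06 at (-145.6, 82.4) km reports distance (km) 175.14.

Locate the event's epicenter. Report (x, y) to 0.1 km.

x ≈ -59.3 km, y ≈ -70.0 km

Circle about each station: (x − 25.8)² + (y − 64.9)² = 159.50²; (x − 161.4)² + (y + 32.0)² = 223.95²; (x + 145.6)² + (y − 82.4)² = 175.14².
Subtracting pairs of circle equations eliminates x²+y² and gives linear equations (the radical axes):
271.2 x − 193.8 y = -2517.04
-342.8 x + 35.0 y = 17877.70
Solving the 2×2 system: x ≈ -59.3, y ≈ -70.0 km.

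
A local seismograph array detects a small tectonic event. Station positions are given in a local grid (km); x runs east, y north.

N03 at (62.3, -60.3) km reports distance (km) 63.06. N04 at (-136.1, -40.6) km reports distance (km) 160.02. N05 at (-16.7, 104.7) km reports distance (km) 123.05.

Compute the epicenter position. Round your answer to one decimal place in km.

(21.4, -12.3)

Circle about each station: (x − 62.3)² + (y + 60.3)² = 63.06²; (x + 136.1)² + (y + 40.6)² = 160.02²; (x + 16.7)² + (y − 104.7)² = 123.05².
Subtracting pairs of circle equations eliminates x²+y² and gives linear equations (the radical axes):
-396.8 x + 39.4 y = -8975.65
-158.0 x + 330.0 y = -7441.14
Solving the 2×2 system: x ≈ 21.4, y ≈ -12.3 km.
Check against N03 (with the unrounded x, y): √((x − 62.3)²+(y + 60.3)²) = 63.06 ≈ 63.06 km. ✓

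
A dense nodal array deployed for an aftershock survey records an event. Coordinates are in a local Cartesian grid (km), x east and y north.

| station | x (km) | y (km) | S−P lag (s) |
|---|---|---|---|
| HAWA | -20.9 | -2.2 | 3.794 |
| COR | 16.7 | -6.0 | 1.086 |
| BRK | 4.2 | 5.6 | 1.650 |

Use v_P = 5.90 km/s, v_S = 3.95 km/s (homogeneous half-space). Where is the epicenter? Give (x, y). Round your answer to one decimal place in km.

Distance from S−P lag: d = Δt · v_P v_S / (v_P − v_S) = Δt · (5.90·3.95)/(5.90−3.95) ≈ 11.9513·Δt.
So d_HAWA = 45.34, d_COR = 12.98, d_BRK = 19.72 km.
Circle about each station: (x + 20.9)² + (y + 2.2)² = 45.34²; (x − 16.7)² + (y + 6.0)² = 12.98²; (x − 4.2)² + (y − 5.6)² = 19.72².
Subtracting the HAWA equation from the COR and BRK equations removes the quadratic terms:
75.2 x − 7.6 y = 1760.48
50.2 x + 15.6 y = 1274.19
Solving the 2×2 system: x ≈ 23.9, y ≈ 4.8 km.

(23.9, 4.8)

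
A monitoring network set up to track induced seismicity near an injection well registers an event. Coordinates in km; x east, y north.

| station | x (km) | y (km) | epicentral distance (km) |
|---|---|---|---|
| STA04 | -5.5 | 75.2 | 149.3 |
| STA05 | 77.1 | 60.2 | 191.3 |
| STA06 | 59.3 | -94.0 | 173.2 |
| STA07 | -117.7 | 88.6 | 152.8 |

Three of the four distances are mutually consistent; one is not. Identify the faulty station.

STA06

Solve using three stations at a time. Using STA04, STA05, STA07 (subtract circle equations pairwise → linear system) gives (x, y) ≈ (-73.6, -57.6).
Distances from that point to each station vs reported:
  STA04: calculated 149.2 vs reported 149.3 → residual 0.1 km
  STA05: calculated 191.2 vs reported 191.3 → residual 0.1 km
  STA06: calculated 137.7 vs reported 173.2 → residual 35.5 km
  STA07: calculated 152.7 vs reported 152.8 → residual 0.1 km
STA04, STA05, STA07 are mutually consistent (residuals ≈ 0); STA06 is off by 35.5 km.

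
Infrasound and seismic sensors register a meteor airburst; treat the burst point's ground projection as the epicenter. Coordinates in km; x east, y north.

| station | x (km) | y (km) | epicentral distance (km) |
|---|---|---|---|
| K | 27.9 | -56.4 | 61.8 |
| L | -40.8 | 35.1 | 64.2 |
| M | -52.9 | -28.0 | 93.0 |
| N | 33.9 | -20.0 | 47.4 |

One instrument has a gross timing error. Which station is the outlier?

Solve using three stations at a time. Using L, M, N (subtract circle equations pairwise → linear system) gives (x, y) ≈ (22.8, 26.1).
Distances from that point to each station vs reported:
  K: calculated 82.6 vs reported 61.8 → residual 20.8 km
  L: calculated 64.2 vs reported 64.2 → residual 0.0 km
  M: calculated 93.0 vs reported 93.0 → residual 0.0 km
  N: calculated 47.4 vs reported 47.4 → residual 0.0 km
L, M, N are mutually consistent (residuals ≈ 0); K is off by 20.8 km.

K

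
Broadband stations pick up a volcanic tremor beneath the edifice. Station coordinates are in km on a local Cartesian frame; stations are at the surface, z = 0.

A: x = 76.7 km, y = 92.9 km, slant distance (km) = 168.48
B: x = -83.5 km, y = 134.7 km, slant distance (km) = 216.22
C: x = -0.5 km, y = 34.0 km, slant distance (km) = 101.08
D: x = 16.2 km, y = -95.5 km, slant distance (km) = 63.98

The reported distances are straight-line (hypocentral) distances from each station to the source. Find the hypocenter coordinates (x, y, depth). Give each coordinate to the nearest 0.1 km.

(10.1, -54.1, 48.4)

Each station gives a sphere (x−x_i)² + (y−y_i)² + z² = d_i² (stations at z=0).
Subtracting the A sphere from B and C: z² cancels, leaving linear equations in x and y:
-320.4 x + 83.6 y = -7762.54
-154.4 x − 117.8 y = 4811.29
Solving: x ≈ 10.112, y ≈ -54.097 km (keep extra digits for the depth step; rounded: 10.1, -54.1).
Then from the A sphere: z² = 168.48² − (x − 76.7)² − (y − 92.9)² with x = 10.112, y = -54.097, so z ≈ 48.409 ≈ 48.4 km.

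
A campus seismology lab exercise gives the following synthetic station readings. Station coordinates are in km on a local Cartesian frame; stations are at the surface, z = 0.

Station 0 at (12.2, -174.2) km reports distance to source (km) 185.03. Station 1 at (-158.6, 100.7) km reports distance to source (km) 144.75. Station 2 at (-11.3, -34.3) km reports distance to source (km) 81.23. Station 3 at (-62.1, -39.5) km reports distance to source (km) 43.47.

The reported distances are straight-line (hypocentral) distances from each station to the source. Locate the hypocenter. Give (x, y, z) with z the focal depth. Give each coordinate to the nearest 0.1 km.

(-84.8, -19.8, 31.4)

Each station gives a sphere (x−x_i)² + (y−y_i)² + z² = d_i² (stations at z=0).
Subtracting the Station 0 sphere from Station 1 and Station 2: z² cancels, leaving linear equations in x and y:
-341.6 x + 549.8 y = 18083.51
-47.0 x + 279.8 y = -1552.51
Solving: x ≈ -84.792, y ≈ -19.792 km (keep extra digits for the depth step; rounded: -84.8, -19.8).
Then from the Station 0 sphere: z² = 185.03² − (x − 12.2)² − (y + 174.2)² with x = -84.792, y = -19.792, so z ≈ 31.414 ≈ 31.4 km.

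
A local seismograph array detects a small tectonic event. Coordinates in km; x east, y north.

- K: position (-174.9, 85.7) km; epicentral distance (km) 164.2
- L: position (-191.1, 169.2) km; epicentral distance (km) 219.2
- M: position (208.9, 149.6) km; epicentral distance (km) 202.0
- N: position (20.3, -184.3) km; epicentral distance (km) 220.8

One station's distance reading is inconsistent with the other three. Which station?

Solve using three stations at a time. Using K, L, N (subtract circle equations pairwise → linear system) gives (x, y) ≈ (-19.4, 32.9).
Distances from that point to each station vs reported:
  K: calculated 164.2 vs reported 164.2 → residual 0.0 km
  L: calculated 219.2 vs reported 219.2 → residual 0.0 km
  M: calculated 256.4 vs reported 202.0 → residual 54.4 km
  N: calculated 220.8 vs reported 220.8 → residual 0.0 km
K, L, N are mutually consistent (residuals ≈ 0); M is off by 54.4 km.

M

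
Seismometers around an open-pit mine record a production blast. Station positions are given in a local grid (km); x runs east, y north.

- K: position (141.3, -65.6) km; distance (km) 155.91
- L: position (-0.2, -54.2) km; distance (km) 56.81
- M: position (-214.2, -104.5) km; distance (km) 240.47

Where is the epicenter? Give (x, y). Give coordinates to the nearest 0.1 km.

Circle about each station: (x − 141.3)² + (y + 65.6)² = 155.91²; (x + 0.2)² + (y + 54.2)² = 56.81²; (x + 214.2)² + (y + 104.5)² = 240.47².
Subtracting pairs of circle equations eliminates x²+y² and gives linear equations (the radical axes):
-283.0 x + 22.8 y = -250.82
-711.0 x − 77.8 y = -985.05
Solving the 2×2 system: x ≈ 1.1, y ≈ 2.6 km.
Check against K (with the unrounded x, y): √((x − 141.3)²+(y + 65.6)²) = 155.92 ≈ 155.91 km. ✓

x ≈ 1.1 km, y ≈ 2.6 km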